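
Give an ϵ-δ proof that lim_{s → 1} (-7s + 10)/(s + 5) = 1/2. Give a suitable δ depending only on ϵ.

δ = min(3, (2/5)ϵ)

Suppose ϵ > 0. We want δ > 0 with 0 < |s − 1| < δ ⇒ |(-7s + 10)/(s + 5) − (1/2)| < ϵ.
Combining over a common denominator, (-7s + 10)/(s + 5) − (1/2) = [(-7s + 10)·6 − 3·(s + 5)] / [6·(s + 5)] = -45(s − 1) / (6(s + 5)).
So |(-7s + 10)/(s + 5) − (1/2)| = 45|s − 1| / (6·|s + 5|).
Restrict δ ≤ 3. Then |s − 1| < 3 gives |s + 5| = |(s − 1) + 6| ≥ 6 − 3 = 3.
Hence |(-7s + 10)/(s + 5) − (1/2)| < 45|s − 1|/(6·3) = (5/2)|s − 1|, which is < ϵ once |s − 1| < (2/5)ϵ.
Take δ = min(3, (2/5)ϵ). Then 0 < |s − 1| < δ forces both bounds, so |(-7s + 10)/(s + 5) − (1/2)| < ϵ.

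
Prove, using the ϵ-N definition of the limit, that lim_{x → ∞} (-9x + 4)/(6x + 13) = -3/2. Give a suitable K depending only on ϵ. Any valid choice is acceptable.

K = (47/12)/ϵ

Let ϵ > 0. We seek K > 0 such that x > K implies |(-9x + 4)/(6x + 13) + 3/2| < ϵ.
(-9x + 4)/(6x + 13) + 3/2 = (6(-9x + 4) − (-9)(6x + 13)) / (6(6x + 13)) = 141/(6(6x + 13)).
For x > 0 we have 6x + 13 > 6x, so |(-9x + 4)/(6x + 13) + 3/2| = 141/(6(6x + 13)) < 141/(6·6x) = (47/12)/x.
Thus |(-9x + 4)/(6x + 13) + 3/2| < ϵ whenever x > (47/12)/ϵ.
Take K = (47/12)/ϵ. If x > K then |(-9x + 4)/(6x + 13) + 3/2| < (47/12)/x < ϵ.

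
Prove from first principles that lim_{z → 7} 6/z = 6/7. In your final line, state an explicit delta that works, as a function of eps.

delta = min(7/2, (49/12)eps)

Let eps > 0 be given. We seek delta > 0 such that 0 < |z − 7| < delta implies |6/z − (6/7)| < eps.
|6/z − (6/7)| = 6·|7 − z|/(7·|z|) = 6|z − 7|/(7|z|).
Require delta ≤ 7/2 so that |z| > 7 − 7/2 = 7/2, hence 7|z| > 49/2.
Then |6/z − (6/7)| < 6|z − 7|/(49/2), which is < eps when |z − 7| < (49/12)eps.
Take delta = min(7/2, (49/12)eps). Then 0 < |z − 7| < delta gives both |z − 7| < 7/2 and |z − 7| < (49/12)eps, so |6/z − (6/7)| < eps.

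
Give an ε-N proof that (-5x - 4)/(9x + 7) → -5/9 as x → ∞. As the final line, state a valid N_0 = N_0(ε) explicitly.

N_0 = (1/81)/ε

Suppose ε > 0. We seek N_0 > 0 such that x > N_0 implies |(-5x - 4)/(9x + 7) + 5/9| < ε.
(-5x - 4)/(9x + 7) + 5/9 = (9(-5x - 4) − (-5)(9x + 7)) / (9(9x + 7)) = -1/(9(9x + 7)).
For x > 0 we have 9x + 7 > 9x, so |(-5x - 4)/(9x + 7) + 5/9| = 1/(9(9x + 7)) < 1/(9·9x) = (1/81)/x.
Thus |(-5x - 4)/(9x + 7) + 5/9| < ε whenever x > (1/81)/ε.
Take N_0 = (1/81)/ε. If x > N_0 then |(-5x - 4)/(9x + 7) + 5/9| < (1/81)/x < ε.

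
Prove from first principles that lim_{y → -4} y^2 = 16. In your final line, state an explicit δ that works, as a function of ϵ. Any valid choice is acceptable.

Fix ϵ > 0. We seek δ > 0 with 0 < |y + 4| < δ ⇒ |y^2 − 16| < ϵ.
Factor: y^2 − 16 = (y + 4)(y - 4), so |y^2 − 16| = |y + 4|·|y - 4|.
Restrict δ ≤ 1. Then |y + 4| < 1 gives |y| < 5, so by the triangle inequality |y - 4| ≤ 5 + 4 = 9.
Hence |y^2 − 16| ≤ 9|y + 4|, which is < ϵ once |y + 4| < ϵ/9.
Take δ = min(1, ϵ/9). If 0 < |y + 4| < δ then both bounds hold and |y^2 − 16| ≤ 9|y + 4| < 9·(ϵ/9) = ϵ.

δ = min(1, ϵ/9)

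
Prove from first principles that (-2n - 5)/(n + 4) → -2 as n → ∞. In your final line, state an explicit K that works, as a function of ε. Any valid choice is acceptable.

K = 3/ε

Let ε > 0 be given. For n ≥ 1, |(-2n - 5)/(n + 4) + 2| = |3|/((n + 4)) = 3/((n + 4)).
Since n + 4 ≥ n for n ≥ 1, this is ≤ 3/(n) = 3/n.
So |(-2n - 5)/(n + 4) + 2| < ε whenever n > 3/ε.
Take K = 3/ε. If n > K then |(-2n - 5)/(n + 4) + 2| ≤ 3/n < ε.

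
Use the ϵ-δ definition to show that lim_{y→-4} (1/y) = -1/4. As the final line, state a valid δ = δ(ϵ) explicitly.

Let ϵ > 0 be given. We seek δ > 0 such that 0 < |y + 4| < δ implies |1/y + 1/4| < ϵ.
|1/y + 1/4| = |-4 − y|/(4·|y|) = |y + 4|/(4|y|).
Restrict δ ≤ 2. Then |y + 4| < 2 gives |y| > 2, so 4|y| > 8.
Then |1/y + 1/4| < |y + 4|/8, which is < ϵ when |y + 4| < 8ϵ.
Take δ = min(2, 8ϵ). Then 0 < |y + 4| < δ gives both |y + 4| < 2 and |y + 4| < 8ϵ, so |1/y + 1/4| < ϵ.

δ = min(2, 8ϵ)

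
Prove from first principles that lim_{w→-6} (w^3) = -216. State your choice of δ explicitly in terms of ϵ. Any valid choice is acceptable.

δ = min(2, ϵ/148)

Fix ϵ > 0. We seek δ > 0 with 0 < |w + 6| < δ ⇒ |w^3 + 216| < ϵ.
Factor: w^3 + 216 = (w + 6)(w^2 - 6w + 36), so |w^3 + 216| = |w + 6|·|w^2 - 6w + 36|.
Impose δ ≤ 2 so that |w| < 8; then |w^2 - 6w + 36| ≤ 148.
Hence |w^3 + 216| ≤ 148|w + 6|, which is < ϵ once |w + 6| < ϵ/148.
Take δ = min(2, ϵ/148). If 0 < |w + 6| < δ then both bounds hold and |w^3 + 216| ≤ 148|w + 6| < 148·(ϵ/148) = ϵ.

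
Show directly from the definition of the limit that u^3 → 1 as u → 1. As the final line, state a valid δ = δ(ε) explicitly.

Suppose ε > 0. We seek δ > 0 with 0 < |u − 1| < δ ⇒ |u^3 − 1| < ε.
Factor: u^3 − 1 = (u − 1)(u^2 + u + 1), so |u^3 − 1| = |u − 1|·|u^2 + u + 1|.
Impose δ ≤ 1 so that |u| < 2; then |u^2 + u + 1| ≤ 7.
Hence |u^3 − 1| ≤ 7|u − 1|, which is < ε once |u − 1| < ε/7.
Take δ = min(1, ε/7). If 0 < |u − 1| < δ then both bounds hold and |u^3 − 1| ≤ 7|u − 1| < 7·(ε/7) = ε.

δ = min(1, ε/7)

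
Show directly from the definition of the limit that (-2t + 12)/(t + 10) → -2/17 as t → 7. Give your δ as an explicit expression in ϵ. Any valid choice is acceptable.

δ = min(17/2, (289/64)ϵ)

Let ϵ > 0. We want δ > 0 with 0 < |t − 7| < δ ⇒ |(-2t + 12)/(t + 10) + 2/17| < ϵ.
Combining over a common denominator, (-2t + 12)/(t + 10) + 2/17 = [(-2t + 12)·17 − (-2)·(t + 10)] / [17·(t + 10)] = -32(t − 7) / (17(t + 10)).
So |(-2t + 12)/(t + 10) + 2/17| = 32|t − 7| / (17·|t + 10|).
Require δ ≤ 17/2, so |t + 10| ≥ |17| − |t − 7| > 17 − 17/2 = 17/2.
Hence |(-2t + 12)/(t + 10) + 2/17| < 32|t − 7|/(17·(17/2)) = (64/289)|t − 7|, which is < ϵ once |t − 7| < (289/64)ϵ.
Take δ = min(17/2, (289/64)ϵ). Then 0 < |t − 7| < δ forces both bounds, so |(-2t + 12)/(t + 10) + 2/17| < ϵ.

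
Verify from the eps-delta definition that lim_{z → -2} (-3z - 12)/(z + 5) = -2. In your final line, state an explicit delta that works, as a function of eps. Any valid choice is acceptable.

Let eps > 0 be given. We want delta > 0 with 0 < |z + 2| < delta ⇒ |(-3z - 12)/(z + 5) + 2| < eps.
Combining over a common denominator, (-3z - 12)/(z + 5) + 2 = [(-3z - 12)·3 − (-6)·(z + 5)] / [3·(z + 5)] = -3(z + 2) / (3(z + 5)).
So |(-3z - 12)/(z + 5) + 2| = 3|z + 2| / (3·|z + 5|).
Restrict delta ≤ 3/2. Then |z + 2| < 3/2 gives |z + 5| = |(z + 2) + 3| ≥ 3 − 3/2 = 3/2.
Hence |(-3z - 12)/(z + 5) + 2| < 3|z + 2|/(3·(3/2)) = (2/3)|z + 2|, which is < eps once |z + 2| < (3/2)eps.
Take delta = min(3/2, (3/2)eps). Then 0 < |z + 2| < delta forces both bounds, so |(-3z - 12)/(z + 5) + 2| < eps.

delta = min(3/2, (3/2)eps)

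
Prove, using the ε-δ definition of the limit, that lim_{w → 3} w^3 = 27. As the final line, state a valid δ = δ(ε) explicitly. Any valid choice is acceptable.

Let ε > 0. We seek δ > 0 with 0 < |w − 3| < δ ⇒ |w^3 − 27| < ε.
Factor: w^3 − 27 = (w − 3)(w^2 + 3w + 9), so |w^3 − 27| = |w − 3|·|w^2 + 3w + 9|.
Restrict δ ≤ 2. Then |w − 3| < 2 gives |w| < 5, so by the triangle inequality |w^2 + 3w + 9| ≤ 5^2 + 3·5 + 9 = 49.
Hence |w^3 − 27| ≤ 49|w − 3|, which is < ε once |w − 3| < ε/49.
Take δ = min(2, ε/49). If 0 < |w − 3| < δ then both bounds hold and |w^3 − 27| ≤ 49|w − 3| < 49·(ε/49) = ε.

δ = min(2, ε/49)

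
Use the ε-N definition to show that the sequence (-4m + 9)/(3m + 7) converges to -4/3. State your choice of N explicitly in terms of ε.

Let ε > 0. For m ≥ 1, |(-4m + 9)/(3m + 7) + 4/3| = |55|/(3(3m + 7)) = 55/(3(3m + 7)).
Since 3m + 7 ≥ 3m for m ≥ 1, this is ≤ 55/(3·3m) = (55/9)/m.
So |(-4m + 9)/(3m + 7) + 4/3| < ε whenever m > (55/9)/ε.
Take N = (55/9)/ε. If m > N then |(-4m + 9)/(3m + 7) + 4/3| ≤ (55/9)/m < ε.

N = (55/9)/ε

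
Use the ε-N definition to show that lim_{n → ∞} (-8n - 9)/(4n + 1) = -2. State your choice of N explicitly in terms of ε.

Suppose ε > 0. For n ≥ 1, |(-8n - 9)/(4n + 1) + 2| = |-28|/(4(4n + 1)) = 28/(4(4n + 1)).
Since 4n + 1 ≥ 4n for n ≥ 1, this is ≤ 28/(4·4n) = (7/4)/n.
So |(-8n - 9)/(4n + 1) + 2| < ε whenever n > (7/4)/ε.
Take N = (7/4)/ε. If n > N then |(-8n - 9)/(4n + 1) + 2| ≤ (7/4)/n < ε.

N = (7/4)/ε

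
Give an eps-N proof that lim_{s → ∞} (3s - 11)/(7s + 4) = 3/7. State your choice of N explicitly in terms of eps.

N = (89/49)/eps

Let eps > 0 be given. We seek N > 0 such that s > N implies |(3s - 11)/(7s + 4) − (3/7)| < eps.
(3s - 11)/(7s + 4) − (3/7) = (7(3s - 11) − 3(7s + 4)) / (7(7s + 4)) = -89/(7(7s + 4)).
For s > 0 we have 7s + 4 > 7s, so |(3s - 11)/(7s + 4) − (3/7)| = 89/(7(7s + 4)) < 89/(7·7s) = (89/49)/s.
Thus |(3s - 11)/(7s + 4) − (3/7)| < eps whenever s > (89/49)/eps.
Take N = (89/49)/eps. If s > N then |(3s - 11)/(7s + 4) − (3/7)| < (89/49)/s < eps.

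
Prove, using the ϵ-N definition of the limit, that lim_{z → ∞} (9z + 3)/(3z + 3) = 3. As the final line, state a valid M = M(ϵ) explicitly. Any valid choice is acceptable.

M = 2/ϵ

Let ϵ > 0. We seek M > 0 such that z > M implies |(9z + 3)/(3z + 3) − 3| < ϵ.
(9z + 3)/(3z + 3) − 3 = (3(9z + 3) − 9(3z + 3)) / (3(3z + 3)) = -18/(3(3z + 3)).
For z > 0 we have 3z + 3 > 3z, so |(9z + 3)/(3z + 3) − 3| = 18/(3(3z + 3)) < 18/(3·3z) = 2/z.
Thus |(9z + 3)/(3z + 3) − 3| < ϵ whenever z > 2/ϵ.
Take M = 2/ϵ. If z > M then |(9z + 3)/(3z + 3) − 3| < 2/z < ϵ.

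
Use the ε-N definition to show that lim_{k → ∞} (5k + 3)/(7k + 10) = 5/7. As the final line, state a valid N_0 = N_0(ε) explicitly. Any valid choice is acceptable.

Let ε > 0. For k ≥ 1, |(5k + 3)/(7k + 10) − (5/7)| = |-29|/(7(7k + 10)) = 29/(7(7k + 10)).
Since 7k + 10 ≥ 7k for k ≥ 1, this is ≤ 29/(7·7k) = (29/49)/k.
So |(5k + 3)/(7k + 10) − (5/7)| < ε whenever k > (29/49)/ε.
Take N_0 = (29/49)/ε. If k > N_0 then |(5k + 3)/(7k + 10) − (5/7)| ≤ (29/49)/k < ε.

N_0 = (29/49)/ε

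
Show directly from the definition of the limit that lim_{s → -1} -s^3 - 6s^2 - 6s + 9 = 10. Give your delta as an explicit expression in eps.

delta = min(1, eps/15)

Fix eps > 0. We want delta > 0 such that 0 < |s + 1| < delta implies |(-s^3 - 6s^2 - 6s + 9) − 10| < eps.
(-s^3 - 6s^2 - 6s + 9) − 10 = -s^3 - 6s^2 - 6s - 1 = (s + 1)(-s^2 - 5s - 1).
So |(-s^3 - 6s^2 - 6s + 9) − 10| = |s + 1|·|-s^2 - 5s - 1|.
Require delta ≤ 1. Then |s + 1| < 1 gives |s| < 2, and by the triangle inequality |-s^2 - 5s - 1| ≤ 2^2 + 5·2 + 1 = 15.
Hence |(-s^3 - 6s^2 - 6s + 9) − 10| ≤ 15|s + 1| < eps provided |s + 1| < eps/15.
Take delta = min(1, eps/15). Then 0 < |s + 1| < delta gives both |s + 1| < 1 and |s + 1| < eps/15, so |(-s^3 - 6s^2 - 6s + 9) − 10| < eps.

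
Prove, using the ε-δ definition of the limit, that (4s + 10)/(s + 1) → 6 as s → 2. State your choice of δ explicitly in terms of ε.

Suppose ε > 0. We want δ > 0 with 0 < |s − 2| < δ ⇒ |(4s + 10)/(s + 1) − 6| < ε.
Combining over a common denominator, (4s + 10)/(s + 1) − 6 = [(4s + 10)·3 − 18·(s + 1)] / [3·(s + 1)] = -6(s − 2) / (3(s + 1)).
So |(4s + 10)/(s + 1) − 6| = 6|s − 2| / (3·|s + 1|).
Restrict δ ≤ 3/2. Then |s − 2| < 3/2 gives |s + 1| = |(s − 2) + 3| ≥ 3 − 3/2 = 3/2.
Hence |(4s + 10)/(s + 1) − 6| < 6|s − 2|/(3·(3/2)) = (4/3)|s − 2|, which is < ε once |s − 2| < (3/4)ε.
Take δ = min(3/2, (3/4)ε). Then 0 < |s − 2| < δ forces both bounds, so |(4s + 10)/(s + 1) − 6| < ε.

δ = min(3/2, (3/4)ε)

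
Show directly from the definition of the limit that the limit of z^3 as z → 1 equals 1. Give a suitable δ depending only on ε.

δ = min(1, ε/7)

Fix ε > 0. We seek δ > 0 with 0 < |z − 1| < δ ⇒ |z^3 − 1| < ε.
Factor: z^3 − 1 = (z − 1)(z^2 + z + 1), so |z^3 − 1| = |z − 1|·|z^2 + z + 1|.
Impose δ ≤ 1 so that |z| < 2; then |z^2 + z + 1| ≤ 7.
Hence |z^3 − 1| ≤ 7|z − 1|, which is < ε once |z − 1| < ε/7.
Take δ = min(1, ε/7). If 0 < |z − 1| < δ then both bounds hold and |z^3 − 1| ≤ 7|z − 1| < 7·(ε/7) = ε.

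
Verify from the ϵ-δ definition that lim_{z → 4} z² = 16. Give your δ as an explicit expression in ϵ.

δ = min(1, ϵ/9)

Let ϵ > 0. We seek δ > 0 with 0 < |z − 4| < δ ⇒ |z² − 16| < ϵ.
Factor: z² − 16 = (z − 4)(z + 4), so |z² − 16| = |z − 4|·|z + 4|.
Restrict δ ≤ 1. Then |z − 4| < 1 gives |z| < 5, so by the triangle inequality |z + 4| ≤ 5 + 4 = 9.
Hence |z² − 16| ≤ 9|z − 4|, which is < ϵ once |z − 4| < ϵ/9.
Take δ = min(1, ϵ/9). If 0 < |z − 4| < δ then both bounds hold and |z² − 16| ≤ 9|z − 4| < 9·(ϵ/9) = ϵ.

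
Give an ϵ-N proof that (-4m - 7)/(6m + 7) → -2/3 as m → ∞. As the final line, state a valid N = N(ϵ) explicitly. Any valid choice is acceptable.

N = (7/18)/ϵ

Let ϵ > 0. For m ≥ 1, |(-4m - 7)/(6m + 7) + 2/3| = |-14|/(6(6m + 7)) = 14/(6(6m + 7)).
Since 6m + 7 ≥ 6m for m ≥ 1, this is ≤ 14/(6·6m) = (7/18)/m.
So |(-4m - 7)/(6m + 7) + 2/3| < ϵ whenever m > (7/18)/ϵ.
Take N = (7/18)/ϵ. If m > N then |(-4m - 7)/(6m + 7) + 2/3| ≤ (7/18)/m < ϵ.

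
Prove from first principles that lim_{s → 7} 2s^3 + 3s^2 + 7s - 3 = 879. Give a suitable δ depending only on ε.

δ = min(2, ε/441)

Let ε > 0. We want δ > 0 such that 0 < |s − 7| < δ implies |(2s^3 + 3s^2 + 7s - 3) − 879| < ε.
(2s^3 + 3s^2 + 7s - 3) − 879 = 2s^3 + 3s^2 + 7s - 882 = (s − 7)(2s^2 + 17s + 126).
So |(2s^3 + 3s^2 + 7s - 3) − 879| = |s − 7|·|2s^2 + 17s + 126|.
Assume first that |s − 7| < 2, so |s| < 9. Then |2s^2 + 17s + 126| ≤ 2·9^2 + 17·9 + 126 = 441.
Hence |(2s^3 + 3s^2 + 7s - 3) − 879| ≤ 441|s − 7| < ε provided |s − 7| < ε/441.
Choosing δ = min(2, ε/441) ensures both conditions, hence |(2s^3 + 3s^2 + 7s - 3) − 879| < ε.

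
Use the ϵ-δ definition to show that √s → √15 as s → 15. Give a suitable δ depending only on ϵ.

δ = min(15, √15·ϵ)

Let ϵ > 0. We want δ > 0 such that 0 < |s − 15| < δ implies |√s − √15| < ϵ.
Multiplying by the conjugate, |√s − √15| = |s − 15|/(√s + √15).
Restrict δ ≤ 15 so that |s − 15| < 15 forces s > 0, and then √s + √15 > √15.
Hence |√s − √15| < |s − 15|/√15, which is < ϵ once |s − 15| < √15·ϵ.
Take δ = min(15, √15·ϵ). If 0 < |s − 15| < δ then s > 0 and |√s − √15| < |s − 15|/√15 < ϵ.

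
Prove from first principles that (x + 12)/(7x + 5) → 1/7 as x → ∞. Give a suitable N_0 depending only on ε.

Fix ε > 0. We seek N_0 > 0 such that x > N_0 implies |(x + 12)/(7x + 5) − (1/7)| < ε.
(x + 12)/(7x + 5) − (1/7) = (7(x + 12) − (7x + 5)) / (7(7x + 5)) = 79/(7(7x + 5)).
For x > 0 we have 7x + 5 > 7x, so |(x + 12)/(7x + 5) − (1/7)| = 79/(7(7x + 5)) < 79/(7·7x) = (79/49)/x.
Thus |(x + 12)/(7x + 5) − (1/7)| < ε whenever x > (79/49)/ε.
Take N_0 = (79/49)/ε. If x > N_0 then |(x + 12)/(7x + 5) − (1/7)| < (79/49)/x < ε.

N_0 = (79/49)/ε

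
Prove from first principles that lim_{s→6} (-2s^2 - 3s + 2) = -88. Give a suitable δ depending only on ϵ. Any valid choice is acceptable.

Let ϵ > 0. We want δ > 0 such that 0 < |s − 6| < δ implies |(-2s^2 - 3s + 2) + 88| < ϵ.
(-2s^2 - 3s + 2) + 88 = -2s^2 - 3s + 90 = (s − 6)(-2s - 15).
So |(-2s^2 - 3s + 2) + 88| = |s − 6|·|-2s - 15|.
Assume first that |s − 6| < 1, so |s| < 7. Then |-2s - 15| ≤ 2·7 + 15 = 29.
Hence |(-2s^2 - 3s + 2) + 88| ≤ 29|s − 6| < ϵ provided |s − 6| < ϵ/29.
Choosing δ = min(1, ϵ/29) ensures both conditions, hence |(-2s^2 - 3s + 2) + 88| < ϵ.

δ = min(1, ϵ/29)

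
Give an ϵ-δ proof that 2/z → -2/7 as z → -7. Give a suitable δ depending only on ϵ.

Fix ϵ > 0. We seek δ > 0 such that 0 < |z + 7| < δ implies |2/z + 2/7| < ϵ.
|2/z + 2/7| = 2·|-7 − z|/(7·|z|) = 2|z + 7|/(7|z|).
Require δ ≤ 7/2 so that |z| > 7 − 7/2 = 7/2, hence 7|z| > 49/2.
Then |2/z + 2/7| < 2|z + 7|/(49/2), which is < ϵ when |z + 7| < (49/4)ϵ.
Take δ = min(7/2, (49/4)ϵ). Then 0 < |z + 7| < δ gives both |z + 7| < 7/2 and |z + 7| < (49/4)ϵ, so |2/z + 2/7| < ϵ.

δ = min(7/2, (49/4)ϵ)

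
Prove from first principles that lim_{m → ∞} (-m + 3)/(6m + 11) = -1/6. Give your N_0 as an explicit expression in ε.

N_0 = (29/36)/ε

Let ε > 0. For m ≥ 1, |(-m + 3)/(6m + 11) + 1/6| = |29|/(6(6m + 11)) = 29/(6(6m + 11)).
Since 6m + 11 ≥ 6m for m ≥ 1, this is ≤ 29/(6·6m) = (29/36)/m.
So |(-m + 3)/(6m + 11) + 1/6| < ε whenever m > (29/36)/ε.
Take N_0 = (29/36)/ε. If m > N_0 then |(-m + 3)/(6m + 11) + 1/6| ≤ (29/36)/m < ε.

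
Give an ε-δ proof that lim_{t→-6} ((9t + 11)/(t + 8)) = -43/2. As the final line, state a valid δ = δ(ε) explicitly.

δ = min(1, (2/61)ε)

Fix ε > 0. We want δ > 0 with 0 < |t + 6| < δ ⇒ |(9t + 11)/(t + 8) + 43/2| < ε.
Combining over a common denominator, (9t + 11)/(t + 8) + 43/2 = [(9t + 11)·2 − (-43)·(t + 8)] / [2·(t + 8)] = 61(t + 6) / (2(t + 8)).
So |(9t + 11)/(t + 8) + 43/2| = 61|t + 6| / (2·|t + 8|).
Require δ ≤ 1, so |t + 8| ≥ |2| − |t + 6| > 2 − 1 = 1.
Hence |(9t + 11)/(t + 8) + 43/2| < 61|t + 6|/(2·1) = (61/2)|t + 6|, which is < ε once |t + 6| < (2/61)ε.
Take δ = min(1, (2/61)ε). Then 0 < |t + 6| < δ forces both bounds, so |(9t + 11)/(t + 8) + 43/2| < ε.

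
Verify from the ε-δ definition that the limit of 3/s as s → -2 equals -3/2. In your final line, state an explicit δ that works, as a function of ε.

δ = min(1, (2/3)ε)

Let ε > 0 be given. We seek δ > 0 such that 0 < |s + 2| < δ implies |3/s + 3/2| < ε.
|3/s + 3/2| = 3·|-2 − s|/(2·|s|) = 3|s + 2|/(2|s|).
Require δ ≤ 1 so that |s| > 2 − 1 = 1, hence 2|s| > 2.
Then |3/s + 3/2| < 3|s + 2|/2, which is < ε when |s + 2| < (2/3)ε.
Take δ = min(1, (2/3)ε). Then 0 < |s + 2| < δ gives both |s + 2| < 1 and |s + 2| < (2/3)ε, so |3/s + 3/2| < ε.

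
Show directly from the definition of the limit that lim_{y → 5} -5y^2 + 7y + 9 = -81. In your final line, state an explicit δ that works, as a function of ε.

Fix ε > 0. We want δ > 0 such that 0 < |y − 5| < δ implies |(-5y^2 + 7y + 9) + 81| < ε.
(-5y^2 + 7y + 9) + 81 = -5y^2 + 7y + 90 = (y − 5)(-5y - 18).
So |(-5y^2 + 7y + 9) + 81| = |y − 5|·|-5y - 18|.
Assume first that |y − 5| < 1, so |y| < 6. Then |-5y - 18| ≤ 5·6 + 18 = 48.
Hence |(-5y^2 + 7y + 9) + 81| ≤ 48|y − 5| < ε provided |y − 5| < ε/48.
Take δ = min(1, ε/48). Then 0 < |y − 5| < δ gives both |y − 5| < 1 and |y − 5| < ε/48, so |(-5y^2 + 7y + 9) + 81| < ε.

δ = min(1, ε/48)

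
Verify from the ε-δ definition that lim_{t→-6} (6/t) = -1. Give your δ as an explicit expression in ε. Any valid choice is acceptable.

Let ε > 0 be given. We seek δ > 0 such that 0 < |t + 6| < δ implies |6/t + 1| < ε.
|6/t + 1| = 6·|-6 − t|/(6·|t|) = 6|t + 6|/(6|t|).
Require δ ≤ 3 so that |t| > 6 − 3 = 3, hence 6|t| > 18.
Then |6/t + 1| < 6|t + 6|/18, which is < ε when |t + 6| < 3ε.
Take δ = min(3, 3ε). Then 0 < |t + 6| < δ gives both |t + 6| < 3 and |t + 6| < 3ε, so |6/t + 1| < ε.

δ = min(3, 3ε)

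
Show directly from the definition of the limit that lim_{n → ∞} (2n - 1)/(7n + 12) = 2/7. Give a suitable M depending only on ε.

M = (31/49)/ε

Let ε > 0 be given. For n ≥ 1, |(2n - 1)/(7n + 12) − (2/7)| = |-31|/(7(7n + 12)) = 31/(7(7n + 12)).
Since 7n + 12 ≥ 7n for n ≥ 1, this is ≤ 31/(7·7n) = (31/49)/n.
So |(2n - 1)/(7n + 12) − (2/7)| < ε whenever n > (31/49)/ε.
Take M = (31/49)/ε. If n > M then |(2n - 1)/(7n + 12) − (2/7)| ≤ (31/49)/n < ε.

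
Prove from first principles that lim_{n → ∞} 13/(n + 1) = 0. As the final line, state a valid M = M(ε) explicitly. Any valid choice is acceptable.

M = 13/ε

Suppose ε > 0. For n ≥ 1, |13/(n + 1) − 0| = 13/(n + 1) ≤ 13/n.
We need 13/n < ε, i.e. n > 13/ε.
Take M = 13/ε. If n > M then |13/(n + 1)| ≤ 13/n < ε.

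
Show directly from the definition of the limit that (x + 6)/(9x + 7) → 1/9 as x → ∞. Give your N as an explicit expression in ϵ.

N = (47/81)/ϵ

Suppose ϵ > 0. We seek N > 0 such that x > N implies |(x + 6)/(9x + 7) − (1/9)| < ϵ.
(x + 6)/(9x + 7) − (1/9) = (9(x + 6) − (9x + 7)) / (9(9x + 7)) = 47/(9(9x + 7)).
For x > 0 we have 9x + 7 > 9x, so |(x + 6)/(9x + 7) − (1/9)| = 47/(9(9x + 7)) < 47/(9·9x) = (47/81)/x.
Thus |(x + 6)/(9x + 7) − (1/9)| < ϵ whenever x > (47/81)/ϵ.
Take N = (47/81)/ϵ. If x > N then |(x + 6)/(9x + 7) − (1/9)| < (47/81)/x < ϵ.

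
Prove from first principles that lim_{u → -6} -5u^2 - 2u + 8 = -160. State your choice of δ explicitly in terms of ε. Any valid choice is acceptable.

Fix ε > 0. We want δ > 0 such that 0 < |u + 6| < δ implies |(-5u^2 - 2u + 8) + 160| < ε.
(-5u^2 - 2u + 8) + 160 = -5u^2 - 2u + 168 = (u + 6)(-5u + 28).
So |(-5u^2 - 2u + 8) + 160| = |u + 6|·|-5u + 28|.
Require δ ≤ 1. Then |u + 6| < 1 gives |u| < 7, and by the triangle inequality |-5u + 28| ≤ 5·7 + 28 = 63.
Hence |(-5u^2 - 2u + 8) + 160| ≤ 63|u + 6| < ε provided |u + 6| < ε/63.
Take δ = min(1, ε/63). Then 0 < |u + 6| < δ gives both |u + 6| < 1 and |u + 6| < ε/63, so |(-5u^2 - 2u + 8) + 160| < ε.

δ = min(1, ε/63)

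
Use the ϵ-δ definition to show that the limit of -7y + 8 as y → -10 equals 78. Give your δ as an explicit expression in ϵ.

Let ϵ > 0. We need δ > 0 so that 0 < |y + 10| < δ implies |(-7y + 8) − 78| < ϵ.
|(-7y + 8) − 78| = |-7y - 70| = 7|y + 10|.
Thus it suffices that |y + 10| < ϵ/7.
Take δ = ϵ/7. If 0 < |y + 10| < δ then |(-7y + 8) − 78| = 7|y + 10| < 7·(ϵ/7) = ϵ.

δ = ϵ/7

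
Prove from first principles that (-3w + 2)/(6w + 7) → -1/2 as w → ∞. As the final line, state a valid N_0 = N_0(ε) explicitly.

N_0 = (11/12)/ε

Let ε > 0. We seek N_0 > 0 such that w > N_0 implies |(-3w + 2)/(6w + 7) + 1/2| < ε.
(-3w + 2)/(6w + 7) + 1/2 = (6(-3w + 2) − (-3)(6w + 7)) / (6(6w + 7)) = 33/(6(6w + 7)).
For w > 0 we have 6w + 7 > 6w, so |(-3w + 2)/(6w + 7) + 1/2| = 33/(6(6w + 7)) < 33/(6·6w) = (11/12)/w.
Thus |(-3w + 2)/(6w + 7) + 1/2| < ε whenever w > (11/12)/ε.
Take N_0 = (11/12)/ε. If w > N_0 then |(-3w + 2)/(6w + 7) + 1/2| < (11/12)/w < ε.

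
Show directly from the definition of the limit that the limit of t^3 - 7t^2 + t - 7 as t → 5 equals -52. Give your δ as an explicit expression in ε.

δ = min(1, ε/57)

Let ε > 0 be given. We want δ > 0 such that 0 < |t − 5| < δ implies |(t^3 - 7t^2 + t - 7) + 52| < ε.
(t^3 - 7t^2 + t - 7) + 52 = t^3 - 7t^2 + t + 45 = (t − 5)(t^2 - 2t - 9).
So |(t^3 - 7t^2 + t - 7) + 52| = |t − 5|·|t^2 - 2t - 9|.
Require δ ≤ 1. Then |t − 5| < 1 gives |t| < 6, and by the triangle inequality |t^2 - 2t - 9| ≤ 6^2 + 2·6 + 9 = 57.
Hence |(t^3 - 7t^2 + t - 7) + 52| ≤ 57|t − 5| < ε provided |t − 5| < ε/57.
Take δ = min(1, ε/57). Then 0 < |t − 5| < δ gives both |t − 5| < 1 and |t − 5| < ε/57, so |(t^3 - 7t^2 + t - 7) + 52| < ε.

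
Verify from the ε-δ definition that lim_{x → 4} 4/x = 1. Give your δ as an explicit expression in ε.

δ = min(2, 2ε)

Let ε > 0. We seek δ > 0 such that 0 < |x − 4| < δ implies |4/x − 1| < ε.
|4/x − 1| = 4·|4 − x|/(4·|x|) = 4|x − 4|/(4|x|).
Restrict δ ≤ 2. Then |x − 4| < 2 gives |x| > 2, so 4|x| > 8.
Then |4/x − 1| < 4|x − 4|/8, which is < ε when |x − 4| < 2ε.
Take δ = min(2, 2ε). Then 0 < |x − 4| < δ gives both |x − 4| < 2 and |x − 4| < 2ε, so |4/x − 1| < ε.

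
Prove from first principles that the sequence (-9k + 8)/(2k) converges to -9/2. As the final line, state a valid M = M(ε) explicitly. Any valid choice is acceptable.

Fix ε > 0. For k ≥ 1, |(-9k + 8)/(2k) + 9/2| = |16|/(2(2k)) = 16/(2(2k)).
Since 2k ≥ 2k for k ≥ 1, this is ≤ 16/(2·2k) = 4/k.
So |(-9k + 8)/(2k) + 9/2| < ε whenever k > 4/ε.
Take M = 4/ε. If k > M then |(-9k + 8)/(2k) + 9/2| ≤ 4/k < ε.

M = 4/ε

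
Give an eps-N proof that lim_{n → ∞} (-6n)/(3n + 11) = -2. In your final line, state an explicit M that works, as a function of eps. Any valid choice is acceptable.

Let eps > 0. For n ≥ 1, |(-6n)/(3n + 11) + 2| = |66|/(3(3n + 11)) = 66/(3(3n + 11)).
Since 3n + 11 ≥ 3n for n ≥ 1, this is ≤ 66/(3·3n) = (22/3)/n.
So |(-6n)/(3n + 11) + 2| < eps whenever n > (22/3)/eps.
Take M = (22/3)/eps. If n > M then |(-6n)/(3n + 11) + 2| ≤ (22/3)/n < eps.

M = (22/3)/eps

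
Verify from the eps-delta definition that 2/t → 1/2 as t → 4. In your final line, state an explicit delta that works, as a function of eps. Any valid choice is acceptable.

Let eps > 0 be given. We seek delta > 0 such that 0 < |t − 4| < delta implies |2/t − (1/2)| < eps.
|2/t − (1/2)| = 2·|4 − t|/(4·|t|) = 2|t − 4|/(4|t|).
Require delta ≤ 2 so that |t| > 4 − 2 = 2, hence 4|t| > 8.
Then |2/t − (1/2)| < 2|t − 4|/8, which is < eps when |t − 4| < 4eps.
Take delta = min(2, 4eps). Then 0 < |t − 4| < delta gives both |t − 4| < 2 and |t − 4| < 4eps, so |2/t − (1/2)| < eps.

delta = min(2, 4eps)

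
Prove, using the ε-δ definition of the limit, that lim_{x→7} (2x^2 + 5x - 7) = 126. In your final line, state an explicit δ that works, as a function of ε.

Suppose ε > 0. We want δ > 0 such that 0 < |x − 7| < δ implies |(2x^2 + 5x - 7) − 126| < ε.
(2x^2 + 5x - 7) − 126 = 2x^2 + 5x - 133 = (x − 7)(2x + 19).
So |(2x^2 + 5x - 7) − 126| = |x − 7|·|2x + 19|.
Assume first that |x − 7| < 1, so |x| < 8. Then |2x + 19| ≤ 2·8 + 19 = 35.
Hence |(2x^2 + 5x - 7) − 126| ≤ 35|x − 7| < ε provided |x − 7| < ε/35.
Take δ = min(1, ε/35). Then 0 < |x − 7| < δ gives both |x − 7| < 1 and |x − 7| < ε/35, so |(2x^2 + 5x - 7) − 126| < ε.

δ = min(1, ε/35)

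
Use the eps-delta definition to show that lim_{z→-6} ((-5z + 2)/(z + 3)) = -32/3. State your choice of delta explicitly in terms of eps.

Let eps > 0 be given. We want delta > 0 with 0 < |z + 6| < delta ⇒ |(-5z + 2)/(z + 3) + 32/3| < eps.
Combining over a common denominator, (-5z + 2)/(z + 3) + 32/3 = [(-5z + 2)·(-3) − 32·(z + 3)] / [(-3)·(z + 3)] = -17(z + 6) / ((-3)(z + 3)).
So |(-5z + 2)/(z + 3) + 32/3| = 17|z + 6| / (3·|z + 3|).
Restrict delta ≤ 3/2. Then |z + 6| < 3/2 gives |z + 3| = |(z + 6) + (-3)| ≥ 3 − 3/2 = 3/2.
Hence |(-5z + 2)/(z + 3) + 32/3| < 17|z + 6|/(3·(3/2)) = (34/9)|z + 6|, which is < eps once |z + 6| < (9/34)eps.
Take delta = min(3/2, (9/34)eps). Then 0 < |z + 6| < delta forces both bounds, so |(-5z + 2)/(z + 3) + 32/3| < eps.

delta = min(3/2, (9/34)eps)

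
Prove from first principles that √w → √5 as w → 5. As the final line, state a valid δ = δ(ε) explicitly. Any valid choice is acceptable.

δ = min(5, √5·ε)

Let ε > 0 be given. We want δ > 0 such that 0 < |w − 5| < δ implies |√w − √5| < ε.
Rationalise: √w − √5 = (w − 5)/(√w + √5), so |√w − √5| = |w − 5|/(√w + √5).
Restrict δ ≤ 5 so that |w − 5| < 5 forces w > 0, and then √w + √5 > √5.
Hence |√w − √5| < |w − 5|/√5, which is < ε once |w − 5| < √5·ε.
Take δ = min(5, √5·ε). If 0 < |w − 5| < δ then w > 0 and |√w − √5| < |w − 5|/√5 < ε.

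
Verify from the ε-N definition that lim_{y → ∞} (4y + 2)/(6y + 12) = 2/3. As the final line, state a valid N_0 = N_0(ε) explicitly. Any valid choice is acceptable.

Let ε > 0 be given. We seek N_0 > 0 such that y > N_0 implies |(4y + 2)/(6y + 12) − (2/3)| < ε.
(4y + 2)/(6y + 12) − (2/3) = (6(4y + 2) − 4(6y + 12)) / (6(6y + 12)) = -36/(6(6y + 12)).
For y > 0 we have 6y + 12 > 6y, so |(4y + 2)/(6y + 12) − (2/3)| = 36/(6(6y + 12)) < 36/(6·6y) = 1/y.
Thus |(4y + 2)/(6y + 12) − (2/3)| < ε whenever y > 1/ε.
Take N_0 = 1/ε. If y > N_0 then |(4y + 2)/(6y + 12) − (2/3)| < 1/y < ε.

N_0 = 1/ε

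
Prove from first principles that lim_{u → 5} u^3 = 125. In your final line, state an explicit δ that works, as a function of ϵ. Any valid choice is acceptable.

δ = min(2, ϵ/109)

Fix ϵ > 0. We seek δ > 0 with 0 < |u − 5| < δ ⇒ |u^3 − 125| < ϵ.
Factor: u^3 − 125 = (u − 5)(u^2 + 5u + 25), so |u^3 − 125| = |u − 5|·|u^2 + 5u + 25|.
Restrict δ ≤ 2. Then |u − 5| < 2 gives |u| < 7, so by the triangle inequality |u^2 + 5u + 25| ≤ 7^2 + 5·7 + 25 = 109.
Hence |u^3 − 125| ≤ 109|u − 5|, which is < ϵ once |u − 5| < ϵ/109.
Take δ = min(2, ϵ/109). If 0 < |u − 5| < δ then both bounds hold and |u^3 − 125| ≤ 109|u − 5| < 109·(ϵ/109) = ϵ.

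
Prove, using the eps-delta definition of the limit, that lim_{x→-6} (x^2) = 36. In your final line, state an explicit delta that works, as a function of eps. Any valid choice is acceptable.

delta = min(1, eps/13)

Fix eps > 0. We seek delta > 0 with 0 < |x + 6| < delta ⇒ |x^2 − 36| < eps.
Factor: x^2 − 36 = (x + 6)(x - 6), so |x^2 − 36| = |x + 6|·|x - 6|.
Impose delta ≤ 1 so that |x| < 7; then |x - 6| ≤ 13.
Hence |x^2 − 36| ≤ 13|x + 6|, which is < eps once |x + 6| < eps/13.
Take delta = min(1, eps/13). If 0 < |x + 6| < delta then both bounds hold and |x^2 − 36| ≤ 13|x + 6| < 13·(eps/13) = eps.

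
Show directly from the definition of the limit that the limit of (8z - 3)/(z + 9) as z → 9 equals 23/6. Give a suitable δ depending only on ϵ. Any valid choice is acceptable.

Suppose ϵ > 0. We want δ > 0 with 0 < |z − 9| < δ ⇒ |(8z - 3)/(z + 9) − (23/6)| < ϵ.
Combining over a common denominator, (8z - 3)/(z + 9) − (23/6) = [(8z - 3)·18 − 69·(z + 9)] / [18·(z + 9)] = 75(z − 9) / (18(z + 9)).
So |(8z - 3)/(z + 9) − (23/6)| = 75|z − 9| / (18·|z + 9|).
Restrict δ ≤ 9. Then |z − 9| < 9 gives |z + 9| = |(z − 9) + 18| ≥ 18 − 9 = 9.
Hence |(8z - 3)/(z + 9) − (23/6)| < 75|z − 9|/(18·9) = (25/54)|z − 9|, which is < ϵ once |z − 9| < (54/25)ϵ.
Take δ = min(9, (54/25)ϵ). Then 0 < |z − 9| < δ forces both bounds, so |(8z - 3)/(z + 9) − (23/6)| < ϵ.

δ = min(9, (54/25)ϵ)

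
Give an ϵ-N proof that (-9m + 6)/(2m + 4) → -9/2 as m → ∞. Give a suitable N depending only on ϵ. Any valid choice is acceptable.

N = 12/ϵ

Let ϵ > 0. For m ≥ 1, |(-9m + 6)/(2m + 4) + 9/2| = |48|/(2(2m + 4)) = 48/(2(2m + 4)).
Since 2m + 4 ≥ 2m for m ≥ 1, this is ≤ 48/(2·2m) = 12/m.
So |(-9m + 6)/(2m + 4) + 9/2| < ϵ whenever m > 12/ϵ.
Take N = 12/ϵ. If m > N then |(-9m + 6)/(2m + 4) + 9/2| ≤ 12/m < ϵ.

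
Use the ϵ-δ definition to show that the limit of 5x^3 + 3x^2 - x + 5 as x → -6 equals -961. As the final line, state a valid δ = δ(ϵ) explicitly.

δ = min(1, ϵ/595)

Let ϵ > 0. We want δ > 0 such that 0 < |x + 6| < δ implies |(5x^3 + 3x^2 - x + 5) + 961| < ϵ.
(5x^3 + 3x^2 - x + 5) + 961 = 5x^3 + 3x^2 - x + 966 = (x + 6)(5x^2 - 27x + 161).
So |(5x^3 + 3x^2 - x + 5) + 961| = |x + 6|·|5x^2 - 27x + 161|.
Assume first that |x + 6| < 1, so |x| < 7. Then |5x^2 - 27x + 161| ≤ 5·7^2 + 27·7 + 161 = 595.
Hence |(5x^3 + 3x^2 - x + 5) + 961| ≤ 595|x + 6| < ϵ provided |x + 6| < ϵ/595.
Take δ = min(1, ϵ/595). Then 0 < |x + 6| < δ gives both |x + 6| < 1 and |x + 6| < ϵ/595, so |(5x^3 + 3x^2 - x + 5) + 961| < ϵ.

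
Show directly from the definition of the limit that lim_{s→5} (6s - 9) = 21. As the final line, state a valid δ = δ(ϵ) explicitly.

δ = ϵ/6

Fix ϵ > 0. We need δ > 0 so that 0 < |s − 5| < δ implies |(6s - 9) − 21| < ϵ.
Since (6s - 9) − 21 = 6(s − 5), we have |(6s - 9) − 21| = 6|s − 5|.
Thus it suffices that |s − 5| < ϵ/6.
Take δ = ϵ/6. If 0 < |s − 5| < δ then |(6s - 9) − 21| = 6|s − 5| < 6·(ϵ/6) = ϵ.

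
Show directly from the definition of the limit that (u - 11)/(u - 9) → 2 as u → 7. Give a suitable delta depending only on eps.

delta = min(1, eps)

Let eps > 0. We want delta > 0 with 0 < |u − 7| < delta ⇒ |(u - 11)/(u - 9) − 2| < eps.
Combining over a common denominator, (u - 11)/(u - 9) − 2 = [(u - 11)·(-2) − (-4)·(u - 9)] / [(-2)·(u - 9)] = 2(u − 7) / ((-2)(u - 9)).
So |(u - 11)/(u - 9) − 2| = 2|u − 7| / (2·|u − 9|).
Restrict delta ≤ 1. Then |u − 7| < 1 gives |u − 9| = |(u − 7) + (-2)| ≥ 2 − 1 = 1.
Hence |(u - 11)/(u - 9) − 2| < 2|u − 7|/(2·1) = |u − 7|, which is < eps once |u − 7| < eps.
Take delta = min(1, eps). Then 0 < |u − 7| < delta forces both bounds, so |(u - 11)/(u - 9) − 2| < eps.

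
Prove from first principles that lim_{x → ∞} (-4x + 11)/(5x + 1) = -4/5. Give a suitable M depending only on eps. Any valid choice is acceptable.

M = (59/25)/eps

Let eps > 0 be given. We seek M > 0 such that x > M implies |(-4x + 11)/(5x + 1) + 4/5| < eps.
(-4x + 11)/(5x + 1) + 4/5 = (5(-4x + 11) − (-4)(5x + 1)) / (5(5x + 1)) = 59/(5(5x + 1)).
For x > 0 we have 5x + 1 > 5x, so |(-4x + 11)/(5x + 1) + 4/5| = 59/(5(5x + 1)) < 59/(5·5x) = (59/25)/x.
Thus |(-4x + 11)/(5x + 1) + 4/5| < eps whenever x > (59/25)/eps.
Take M = (59/25)/eps. If x > M then |(-4x + 11)/(5x + 1) + 4/5| < (59/25)/x < eps.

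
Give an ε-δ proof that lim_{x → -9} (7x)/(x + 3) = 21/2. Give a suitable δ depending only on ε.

Suppose ε > 0. We want δ > 0 with 0 < |x + 9| < δ ⇒ |(7x)/(x + 3) − (21/2)| < ε.
Combining over a common denominator, (7x)/(x + 3) − (21/2) = [(7x)·(-6) − (-63)·(x + 3)] / [(-6)·(x + 3)] = 21(x + 9) / ((-6)(x + 3)).
So |(7x)/(x + 3) − (21/2)| = 21|x + 9| / (6·|x + 3|).
Restrict δ ≤ 3. Then |x + 9| < 3 gives |x + 3| = |(x + 9) + (-6)| ≥ 6 − 3 = 3.
Hence |(7x)/(x + 3) − (21/2)| < 21|x + 9|/(6·3) = (7/6)|x + 9|, which is < ε once |x + 9| < (6/7)ε.
Take δ = min(3, (6/7)ε). Then 0 < |x + 9| < δ forces both bounds, so |(7x)/(x + 3) − (21/2)| < ε.

δ = min(3, (6/7)ε)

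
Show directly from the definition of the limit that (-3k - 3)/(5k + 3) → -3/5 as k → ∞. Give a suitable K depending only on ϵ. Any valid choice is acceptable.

Suppose ϵ > 0. For k ≥ 1, |(-3k - 3)/(5k + 3) + 3/5| = |-6|/(5(5k + 3)) = 6/(5(5k + 3)).
Since 5k + 3 ≥ 5k for k ≥ 1, this is ≤ 6/(5·5k) = (6/25)/k.
So |(-3k - 3)/(5k + 3) + 3/5| < ϵ whenever k > (6/25)/ϵ.
Take K = (6/25)/ϵ. If k > K then |(-3k - 3)/(5k + 3) + 3/5| ≤ (6/25)/k < ϵ.

K = (6/25)/ϵ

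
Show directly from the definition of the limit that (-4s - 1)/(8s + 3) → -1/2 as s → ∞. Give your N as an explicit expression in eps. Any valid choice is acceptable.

Suppose eps > 0. We seek N > 0 such that s > N implies |(-4s - 1)/(8s + 3) + 1/2| < eps.
(-4s - 1)/(8s + 3) + 1/2 = (8(-4s - 1) − (-4)(8s + 3)) / (8(8s + 3)) = 4/(8(8s + 3)).
For s > 0 we have 8s + 3 > 8s, so |(-4s - 1)/(8s + 3) + 1/2| = 4/(8(8s + 3)) < 4/(8·8s) = (1/16)/s.
Thus |(-4s - 1)/(8s + 3) + 1/2| < eps whenever s > (1/16)/eps.
Take N = (1/16)/eps. If s > N then |(-4s - 1)/(8s + 3) + 1/2| < (1/16)/s < eps.

N = (1/16)/eps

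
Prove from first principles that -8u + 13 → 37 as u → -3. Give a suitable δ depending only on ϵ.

δ = ϵ/8

Suppose ϵ > 0. We need δ > 0 so that 0 < |u + 3| < δ implies |(-8u + 13) − 37| < ϵ.
|(-8u + 13) − 37| = |-8u - 24| = 8|u + 3|.
So 8|u + 3| < ϵ exactly when |u + 3| < ϵ/8.
Take δ = ϵ/8. If 0 < |u + 3| < δ then |(-8u + 13) − 37| = 8|u + 3| < 8·(ϵ/8) = ϵ.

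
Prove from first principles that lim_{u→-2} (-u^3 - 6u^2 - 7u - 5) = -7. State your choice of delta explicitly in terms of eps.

delta = min(1, eps/22)

Let eps > 0 be given. We want delta > 0 such that 0 < |u + 2| < delta implies |(-u^3 - 6u^2 - 7u - 5) + 7| < eps.
(-u^3 - 6u^2 - 7u - 5) + 7 = -u^3 - 6u^2 - 7u + 2 = (u + 2)(-u^2 - 4u + 1).
So |(-u^3 - 6u^2 - 7u - 5) + 7| = |u + 2|·|-u^2 - 4u + 1|.
Assume first that |u + 2| < 1, so |u| < 3. Then |-u^2 - 4u + 1| ≤ 3^2 + 4·3 + 1 = 22.
Hence |(-u^3 - 6u^2 - 7u - 5) + 7| ≤ 22|u + 2| < eps provided |u + 2| < eps/22.
Choosing delta = min(1, eps/22) ensures both conditions, hence |(-u^3 - 6u^2 - 7u - 5) + 7| < eps.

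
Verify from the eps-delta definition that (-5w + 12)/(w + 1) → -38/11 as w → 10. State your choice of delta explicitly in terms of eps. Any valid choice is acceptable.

delta = min(11/2, (121/34)eps)

Let eps > 0 be given. We want delta > 0 with 0 < |w − 10| < delta ⇒ |(-5w + 12)/(w + 1) + 38/11| < eps.
Combining over a common denominator, (-5w + 12)/(w + 1) + 38/11 = [(-5w + 12)·11 − (-38)·(w + 1)] / [11·(w + 1)] = -17(w − 10) / (11(w + 1)).
So |(-5w + 12)/(w + 1) + 38/11| = 17|w − 10| / (11·|w + 1|).
Restrict delta ≤ 11/2. Then |w − 10| < 11/2 gives |w + 1| = |(w − 10) + 11| ≥ 11 − 11/2 = 11/2.
Hence |(-5w + 12)/(w + 1) + 38/11| < 17|w − 10|/(11·(11/2)) = (34/121)|w − 10|, which is < eps once |w − 10| < (121/34)eps.
Take delta = min(11/2, (121/34)eps). Then 0 < |w − 10| < delta forces both bounds, so |(-5w + 12)/(w + 1) + 38/11| < eps.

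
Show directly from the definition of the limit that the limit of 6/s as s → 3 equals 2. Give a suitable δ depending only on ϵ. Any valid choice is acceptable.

Fix ϵ > 0. We seek δ > 0 such that 0 < |s − 3| < δ implies |6/s − 2| < ϵ.
|6/s − 2| = 6·|3 − s|/(3·|s|) = 6|s − 3|/(3|s|).
Require δ ≤ 3/2 so that |s| > 3 − 3/2 = 3/2, hence 3|s| > 9/2.
Then |6/s − 2| < 6|s − 3|/(9/2), which is < ϵ when |s − 3| < (3/4)ϵ.
Take δ = min(3/2, (3/4)ϵ). Then 0 < |s − 3| < δ gives both |s − 3| < 3/2 and |s − 3| < (3/4)ϵ, so |6/s − 2| < ϵ.

δ = min(3/2, (3/4)ϵ)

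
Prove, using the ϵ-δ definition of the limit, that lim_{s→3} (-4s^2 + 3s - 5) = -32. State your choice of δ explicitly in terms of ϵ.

δ = min(1, ϵ/25)

Let ϵ > 0 be given. We want δ > 0 such that 0 < |s − 3| < δ implies |(-4s^2 + 3s - 5) + 32| < ϵ.
(-4s^2 + 3s - 5) + 32 = -4s^2 + 3s + 27 = (s − 3)(-4s - 9).
So |(-4s^2 + 3s - 5) + 32| = |s − 3|·|-4s - 9|.
Assume first that |s − 3| < 1, so |s| < 4. Then |-4s - 9| ≤ 4·4 + 9 = 25.
Hence |(-4s^2 + 3s - 5) + 32| ≤ 25|s − 3| < ϵ provided |s − 3| < ϵ/25.
Take δ = min(1, ϵ/25). Then 0 < |s − 3| < δ gives both |s − 3| < 1 and |s − 3| < ϵ/25, so |(-4s^2 + 3s - 5) + 32| < ϵ.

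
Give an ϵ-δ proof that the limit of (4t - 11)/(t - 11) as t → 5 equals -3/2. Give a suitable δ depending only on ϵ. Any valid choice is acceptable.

δ = min(3, (6/11)ϵ)

Fix ϵ > 0. We want δ > 0 with 0 < |t − 5| < δ ⇒ |(4t - 11)/(t - 11) + 3/2| < ϵ.
Combining over a common denominator, (4t - 11)/(t - 11) + 3/2 = [(4t - 11)·(-6) − 9·(t - 11)] / [(-6)·(t - 11)] = -33(t − 5) / ((-6)(t - 11)).
So |(4t - 11)/(t - 11) + 3/2| = 33|t − 5| / (6·|t − 11|).
Require δ ≤ 3, so |t − 11| ≥ |-6| − |t − 5| > 6 − 3 = 3.
Hence |(4t - 11)/(t - 11) + 3/2| < 33|t − 5|/(6·3) = (11/6)|t − 5|, which is < ϵ once |t − 5| < (6/11)ϵ.
Take δ = min(3, (6/11)ϵ). Then 0 < |t − 5| < δ forces both bounds, so |(4t - 11)/(t - 11) + 3/2| < ϵ.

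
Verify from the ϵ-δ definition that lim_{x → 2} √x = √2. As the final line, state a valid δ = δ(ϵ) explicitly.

Let ϵ > 0 be given. We want δ > 0 such that 0 < |x − 2| < δ implies |√x − √2| < ϵ.
Multiplying by the conjugate, |√x − √2| = |x − 2|/(√x + √2).
Restrict δ ≤ 2 so that |x − 2| < 2 forces x > 0, and then √x + √2 > √2.
Hence |√x − √2| < |x − 2|/√2, which is < ϵ once |x − 2| < √2·ϵ.
Take δ = min(2, √2·ϵ). If 0 < |x − 2| < δ then x > 0 and |√x − √2| < |x − 2|/√2 < ϵ.

δ = min(2, √2·ϵ)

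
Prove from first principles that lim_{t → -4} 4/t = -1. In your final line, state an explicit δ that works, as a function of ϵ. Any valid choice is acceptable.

δ = min(2, 2ϵ)

Fix ϵ > 0. We seek δ > 0 such that 0 < |t + 4| < δ implies |4/t + 1| < ϵ.
|4/t + 1| = 4·|-4 − t|/(4·|t|) = 4|t + 4|/(4|t|).
Require δ ≤ 2 so that |t| > 4 − 2 = 2, hence 4|t| > 8.
Then |4/t + 1| < 4|t + 4|/8, which is < ϵ when |t + 4| < 2ϵ.
Take δ = min(2, 2ϵ). Then 0 < |t + 4| < δ gives both |t + 4| < 2 and |t + 4| < 2ϵ, so |4/t + 1| < ϵ.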